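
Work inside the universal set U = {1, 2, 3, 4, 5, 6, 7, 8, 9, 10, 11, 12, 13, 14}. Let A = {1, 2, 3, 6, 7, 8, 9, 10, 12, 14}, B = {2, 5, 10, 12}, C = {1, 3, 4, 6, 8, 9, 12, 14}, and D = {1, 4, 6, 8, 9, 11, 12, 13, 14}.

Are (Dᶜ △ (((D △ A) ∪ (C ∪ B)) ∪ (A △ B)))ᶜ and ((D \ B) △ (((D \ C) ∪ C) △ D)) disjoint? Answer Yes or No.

No

Dᶜ = {2, 3, 5, 7, 10}
D △ A = {2, 3, 4, 7, 10, 11, 13}
C ∪ B = {1, 2, 3, 4, 5, 6, 8, 9, 10, 12, 14}
(D △ A) ∪ (C ∪ B) = {1, 2, 3, 4, 5, 6, 7, 8, 9, 10, 11, 12, 13, 14}
A △ B = {1, 3, 5, 6, 7, 8, 9, 14}
((D △ A) ∪ (C ∪ B)) ∪ (A △ B) = {1, 2, 3, 4, 5, 6, 7, 8, 9, 10, 11, 12, 13, 14}
Dᶜ △ (((D △ A) ∪ (C ∪ B)) ∪ (A △ B)) = {1, 4, 6, 8, 9, 11, 12, 13, 14}
(Dᶜ △ (((D △ A) ∪ (C ∪ B)) ∪ (A △ B)))ᶜ = {2, 3, 5, 7, 10}
D \ B = {1, 4, 6, 8, 9, 11, 13, 14}
D \ C = {11, 13}
(D \ C) ∪ C = {1, 3, 4, 6, 8, 9, 11, 12, 13, 14}
((D \ C) ∪ C) △ D = {3}
(D \ B) △ (((D \ C) ∪ C) △ D) = {1, 3, 4, 6, 8, 9, 11, 13, 14}
3 lies in both, so they are not disjoint.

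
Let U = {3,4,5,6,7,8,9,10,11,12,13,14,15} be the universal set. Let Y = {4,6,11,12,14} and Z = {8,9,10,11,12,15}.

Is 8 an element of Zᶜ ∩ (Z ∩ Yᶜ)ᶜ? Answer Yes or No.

8 ∈ Z, so 8 ∉ Zᶜ
8 ∉ Y, so 8 ∈ Yᶜ
8 ∈ Z and 8 ∈ Yᶜ, so 8 ∈ Z ∩ Yᶜ
8 ∉ (Z ∩ Yᶜ)ᶜ since 8 ∈ (Z ∩ Yᶜ)
8 ∉ Zᶜ and 8 ∉ (Z ∩ Yᶜ)ᶜ, so 8 ∉ Zᶜ ∩ (Z ∩ Yᶜ)ᶜ

No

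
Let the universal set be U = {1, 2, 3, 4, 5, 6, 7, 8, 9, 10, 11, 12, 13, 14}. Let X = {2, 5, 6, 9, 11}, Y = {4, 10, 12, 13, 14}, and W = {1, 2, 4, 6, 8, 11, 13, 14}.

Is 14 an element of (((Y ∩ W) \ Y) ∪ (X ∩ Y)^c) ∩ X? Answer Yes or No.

No

14 ∈ Y and 14 ∈ W, so 14 ∈ Y ∩ W
14 ∈ (Y ∩ W) and 14 ∈ Y, so 14 ∉ (Y ∩ W) \ Y
14 ∉ X and 14 ∈ Y, so 14 ∉ X ∩ Y
14 ∈ (X ∩ Y)^c since 14 ∉ (X ∩ Y)
14 ∉ ((Y ∩ W) \ Y) and 14 ∈ (X ∩ Y)^c, so 14 ∈ ((Y ∩ W) \ Y) ∪ (X ∩ Y)^c
14 ∈ (((Y ∩ W) \ Y) ∪ (X ∩ Y)^c) and 14 ∉ X, so 14 ∉ (((Y ∩ W) \ Y) ∪ (X ∩ Y)^c) ∩ X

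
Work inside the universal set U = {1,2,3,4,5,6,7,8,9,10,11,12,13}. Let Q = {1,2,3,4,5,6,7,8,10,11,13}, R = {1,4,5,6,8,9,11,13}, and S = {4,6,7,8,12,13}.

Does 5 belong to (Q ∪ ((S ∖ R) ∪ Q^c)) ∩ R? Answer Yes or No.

5 ∉ S and 5 ∈ R, so 5 ∉ S ∖ R
5 ∈ Q, so 5 ∉ Q^c
5 ∉ (S ∖ R) and 5 ∉ Q^c, so 5 ∉ (S ∖ R) ∪ Q^c
5 ∈ Q and 5 ∉ ((S ∖ R) ∪ Q^c), so 5 ∈ Q ∪ ((S ∖ R) ∪ Q^c)
5 ∈ (Q ∪ ((S ∖ R) ∪ Q^c)) and 5 ∈ R, so 5 ∈ (Q ∪ ((S ∖ R) ∪ Q^c)) ∩ R

Yes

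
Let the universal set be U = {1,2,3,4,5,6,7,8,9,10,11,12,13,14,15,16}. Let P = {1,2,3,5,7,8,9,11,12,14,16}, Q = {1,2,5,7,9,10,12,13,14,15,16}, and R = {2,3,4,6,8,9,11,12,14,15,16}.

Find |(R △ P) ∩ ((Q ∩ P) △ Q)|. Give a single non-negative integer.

1

R △ P = {1,4,5,6,7,15}
Q ∩ P = {1,2,5,7,9,12,14,16}
(Q ∩ P) △ Q = {10,13,15}
(R △ P) ∩ ((Q ∩ P) △ Q) = {15}
|(R △ P) ∩ ((Q ∩ P) △ Q)| = 1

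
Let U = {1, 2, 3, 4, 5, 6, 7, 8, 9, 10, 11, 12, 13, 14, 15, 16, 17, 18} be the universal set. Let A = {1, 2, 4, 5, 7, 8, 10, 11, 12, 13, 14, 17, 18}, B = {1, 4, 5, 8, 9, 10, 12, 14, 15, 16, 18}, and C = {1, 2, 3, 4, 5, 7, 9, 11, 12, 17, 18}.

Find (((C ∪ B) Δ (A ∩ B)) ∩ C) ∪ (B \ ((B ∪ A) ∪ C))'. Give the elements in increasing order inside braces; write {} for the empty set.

C ∪ B = {1, 2, 3, 4, 5, 7, 8, 9, 10, 11, 12, 14, 15, 16, 17, 18}
A ∩ B = {1, 4, 5, 8, 10, 12, 14, 18}
(C ∪ B) Δ (A ∩ B) = {2, 3, 7, 9, 11, 15, 16, 17}
((C ∪ B) Δ (A ∩ B)) ∩ C = {2, 3, 7, 9, 11, 17}
B ∪ A = {1, 2, 4, 5, 7, 8, 9, 10, 11, 12, 13, 14, 15, 16, 17, 18}
(B ∪ A) ∪ C = {1, 2, 3, 4, 5, 7, 8, 9, 10, 11, 12, 13, 14, 15, 16, 17, 18}
B \ ((B ∪ A) ∪ C) = {}
(B \ ((B ∪ A) ∪ C))' = {1, 2, 3, 4, 5, 6, 7, 8, 9, 10, 11, 12, 13, 14, 15, 16, 17, 18}
(((C ∪ B) Δ (A ∩ B)) ∩ C) ∪ (B \ ((B ∪ A) ∪ C))' = {1, 2, 3, 4, 5, 6, 7, 8, 9, 10, 11, 12, 13, 14, 15, 16, 17, 18}

{1, 2, 3, 4, 5, 6, 7, 8, 9, 10, 11, 12, 13, 14, 15, 16, 17, 18}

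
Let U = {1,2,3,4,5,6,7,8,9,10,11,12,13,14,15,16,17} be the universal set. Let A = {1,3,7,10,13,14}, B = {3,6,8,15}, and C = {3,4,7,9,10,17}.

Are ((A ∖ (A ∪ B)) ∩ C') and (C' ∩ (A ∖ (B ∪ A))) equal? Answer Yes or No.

A ∪ B = {1,3,6,7,8,10,13,14,15}
A ∖ (A ∪ B) = {}
C' = {1,2,5,6,8,11,12,13,14,15,16}
(A ∖ (A ∪ B)) ∩ C' = {}
B ∪ A = {1,3,6,7,8,10,13,14,15}
A ∖ (B ∪ A) = {}
C' ∩ (A ∖ (B ∪ A)) = {}
Both equal {}, so (A ∖ (A ∪ B)) ∩ C' = C' ∩ (A ∖ (B ∪ A)).

Yes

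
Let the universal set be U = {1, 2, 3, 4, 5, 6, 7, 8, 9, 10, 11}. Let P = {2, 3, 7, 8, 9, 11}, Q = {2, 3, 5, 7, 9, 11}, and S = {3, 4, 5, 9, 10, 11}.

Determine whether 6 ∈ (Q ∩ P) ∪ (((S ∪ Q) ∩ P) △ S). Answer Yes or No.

6 ∉ Q and 6 ∉ P, so 6 ∉ Q ∩ P
6 ∉ S and 6 ∉ Q, so 6 ∉ S ∪ Q
6 ∉ (S ∪ Q) and 6 ∉ P, so 6 ∉ (S ∪ Q) ∩ P
6 ∉ ((S ∪ Q) ∩ P) and 6 ∉ S, so 6 ∉ ((S ∪ Q) ∩ P) △ S
6 ∉ (Q ∩ P) and 6 ∉ (((S ∪ Q) ∩ P) △ S), so 6 ∉ (Q ∩ P) ∪ (((S ∪ Q) ∩ P) △ S)

No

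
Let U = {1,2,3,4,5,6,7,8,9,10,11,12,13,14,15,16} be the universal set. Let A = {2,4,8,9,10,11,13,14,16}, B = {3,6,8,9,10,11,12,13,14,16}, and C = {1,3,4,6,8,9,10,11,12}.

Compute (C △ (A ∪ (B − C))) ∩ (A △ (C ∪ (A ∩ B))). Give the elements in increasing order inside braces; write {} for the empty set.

B − C = {13,14,16}
A ∪ (B − C) = {2,4,8,9,10,11,13,14,16}
C △ (A ∪ (B − C)) = {1,2,3,6,12,13,14,16}
A ∩ B = {8,9,10,11,13,14,16}
C ∪ (A ∩ B) = {1,3,4,6,8,9,10,11,12,13,14,16}
A △ (C ∪ (A ∩ B)) = {1,2,3,6,12}
(C △ (A ∪ (B − C))) ∩ (A △ (C ∪ (A ∩ B))) = {1,2,3,6,12}

{1,2,3,6,12}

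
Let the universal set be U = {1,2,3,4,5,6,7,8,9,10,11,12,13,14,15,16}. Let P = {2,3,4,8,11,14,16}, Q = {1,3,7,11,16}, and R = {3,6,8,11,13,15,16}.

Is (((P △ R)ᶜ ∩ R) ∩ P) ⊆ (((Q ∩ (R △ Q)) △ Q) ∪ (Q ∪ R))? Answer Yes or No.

Yes

P △ R = {2,4,6,13,14,15}
(P △ R)ᶜ = {1,3,5,7,8,9,10,11,12,16}
(P △ R)ᶜ ∩ R = {3,8,11,16}
((P △ R)ᶜ ∩ R) ∩ P = {3,8,11,16}
R △ Q = {1,6,7,8,13,15}
Q ∩ (R △ Q) = {1,7}
(Q ∩ (R △ Q)) △ Q = {3,11,16}
Q ∪ R = {1,3,6,7,8,11,13,15,16}
((Q ∩ (R △ Q)) △ Q) ∪ (Q ∪ R) = {1,3,6,7,8,11,13,15,16}
Every element of {3,8,11,16} is in {1,3,6,7,8,11,13,15,16}, so ((P △ R)ᶜ ∩ R) ∩ P ⊆ ((Q ∩ (R △ Q)) △ Q) ∪ (Q ∪ R).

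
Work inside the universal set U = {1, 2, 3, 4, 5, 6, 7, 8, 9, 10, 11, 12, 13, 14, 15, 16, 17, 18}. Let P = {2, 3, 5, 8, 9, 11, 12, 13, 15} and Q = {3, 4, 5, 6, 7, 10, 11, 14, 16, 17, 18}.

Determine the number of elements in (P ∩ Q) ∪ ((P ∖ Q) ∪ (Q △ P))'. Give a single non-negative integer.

4

P ∩ Q = {3, 5, 11}
P ∖ Q = {2, 8, 9, 12, 13, 15}
Q △ P = {2, 4, 6, 7, 8, 9, 10, 12, 13, 14, 15, 16, 17, 18}
(P ∖ Q) ∪ (Q △ P) = {2, 4, 6, 7, 8, 9, 10, 12, 13, 14, 15, 16, 17, 18}
((P ∖ Q) ∪ (Q △ P))' = {1, 3, 5, 11}
(P ∩ Q) ∪ ((P ∖ Q) ∪ (Q △ P))' = {1, 3, 5, 11}
|(P ∩ Q) ∪ ((P ∖ Q) ∪ (Q △ P))'| = 4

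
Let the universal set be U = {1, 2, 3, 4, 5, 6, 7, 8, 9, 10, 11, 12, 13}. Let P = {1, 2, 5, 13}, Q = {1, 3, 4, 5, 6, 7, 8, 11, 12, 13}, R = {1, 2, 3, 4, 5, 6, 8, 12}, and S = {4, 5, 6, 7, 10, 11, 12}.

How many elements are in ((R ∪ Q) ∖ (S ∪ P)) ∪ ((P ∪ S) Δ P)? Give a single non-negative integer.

8

R ∪ Q = {1, 2, 3, 4, 5, 6, 7, 8, 11, 12, 13}
S ∪ P = {1, 2, 4, 5, 6, 7, 10, 11, 12, 13}
(R ∪ Q) ∖ (S ∪ P) = {3, 8}
P ∪ S = {1, 2, 4, 5, 6, 7, 10, 11, 12, 13}
(P ∪ S) Δ P = {4, 6, 7, 10, 11, 12}
((R ∪ Q) ∖ (S ∪ P)) ∪ ((P ∪ S) Δ P) = {3, 4, 6, 7, 8, 10, 11, 12}
|((R ∪ Q) ∖ (S ∪ P)) ∪ ((P ∪ S) Δ P)| = 8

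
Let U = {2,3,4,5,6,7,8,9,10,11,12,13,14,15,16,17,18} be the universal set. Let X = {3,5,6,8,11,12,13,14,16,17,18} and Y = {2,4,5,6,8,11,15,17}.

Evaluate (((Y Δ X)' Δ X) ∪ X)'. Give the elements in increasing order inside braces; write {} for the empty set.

{2,4,15}

Y Δ X = {2,3,4,12,13,14,15,16,18}
(Y Δ X)' = {5,6,7,8,9,10,11,17}
(Y Δ X)' Δ X = {3,7,9,10,12,13,14,16,18}
((Y Δ X)' Δ X) ∪ X = {3,5,6,7,8,9,10,11,12,13,14,16,17,18}
(((Y Δ X)' Δ X) ∪ X)' = {2,4,15}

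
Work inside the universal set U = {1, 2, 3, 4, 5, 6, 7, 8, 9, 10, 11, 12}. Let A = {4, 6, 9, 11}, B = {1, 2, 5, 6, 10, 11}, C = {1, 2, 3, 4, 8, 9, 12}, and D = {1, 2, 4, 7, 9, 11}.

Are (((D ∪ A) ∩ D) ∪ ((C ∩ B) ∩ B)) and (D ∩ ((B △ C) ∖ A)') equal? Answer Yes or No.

Yes

D ∪ A = {1, 2, 4, 6, 7, 9, 11}
(D ∪ A) ∩ D = {1, 2, 4, 7, 9, 11}
C ∩ B = {1, 2}
(C ∩ B) ∩ B = {1, 2}
((D ∪ A) ∩ D) ∪ ((C ∩ B) ∩ B) = {1, 2, 4, 7, 9, 11}
B △ C = {3, 4, 5, 6, 8, 9, 10, 11, 12}
(B △ C) ∖ A = {3, 5, 8, 10, 12}
((B △ C) ∖ A)' = {1, 2, 4, 6, 7, 9, 11}
D ∩ ((B △ C) ∖ A)' = {1, 2, 4, 7, 9, 11}
Both equal {1, 2, 4, 7, 9, 11}, so ((D ∪ A) ∩ D) ∪ ((C ∩ B) ∩ B) = D ∩ ((B △ C) ∖ A)'.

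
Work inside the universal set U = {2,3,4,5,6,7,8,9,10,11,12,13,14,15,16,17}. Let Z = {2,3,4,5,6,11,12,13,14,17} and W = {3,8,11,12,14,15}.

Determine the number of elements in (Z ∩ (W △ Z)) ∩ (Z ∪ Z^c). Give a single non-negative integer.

W △ Z = {2,4,5,6,8,13,15,17}
Z ∩ (W △ Z) = {2,4,5,6,13,17}
Z^c = {7,8,9,10,15,16}
Z ∪ Z^c = {2,3,4,5,6,7,8,9,10,11,12,13,14,15,16,17}
(Z ∩ (W △ Z)) ∩ (Z ∪ Z^c) = {2,4,5,6,13,17}
|(Z ∩ (W △ Z)) ∩ (Z ∪ Z^c)| = 6

6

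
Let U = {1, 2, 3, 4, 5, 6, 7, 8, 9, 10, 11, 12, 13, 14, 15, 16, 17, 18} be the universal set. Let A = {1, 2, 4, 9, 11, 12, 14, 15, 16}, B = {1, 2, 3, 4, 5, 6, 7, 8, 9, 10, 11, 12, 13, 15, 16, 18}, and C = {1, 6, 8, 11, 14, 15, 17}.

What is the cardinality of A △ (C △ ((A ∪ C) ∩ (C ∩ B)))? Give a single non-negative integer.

9

A ∪ C = {1, 2, 4, 6, 8, 9, 11, 12, 14, 15, 16, 17}
C ∩ B = {1, 6, 8, 11, 15}
(A ∪ C) ∩ (C ∩ B) = {1, 6, 8, 11, 15}
C △ ((A ∪ C) ∩ (C ∩ B)) = {14, 17}
A △ (C △ ((A ∪ C) ∩ (C ∩ B))) = {1, 2, 4, 9, 11, 12, 15, 16, 17}
|A △ (C △ ((A ∪ C) ∩ (C ∩ B)))| = 9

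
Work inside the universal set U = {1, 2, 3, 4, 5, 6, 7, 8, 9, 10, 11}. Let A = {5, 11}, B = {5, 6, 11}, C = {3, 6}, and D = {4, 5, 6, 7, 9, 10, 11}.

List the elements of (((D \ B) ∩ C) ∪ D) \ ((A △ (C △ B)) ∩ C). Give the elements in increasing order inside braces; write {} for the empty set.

{4, 5, 6, 7, 9, 10, 11}

D \ B = {4, 7, 9, 10}
(D \ B) ∩ C = {}
((D \ B) ∩ C) ∪ D = {4, 5, 6, 7, 9, 10, 11}
C △ B = {3, 5, 11}
A △ (C △ B) = {3}
(A △ (C △ B)) ∩ C = {3}
(((D \ B) ∩ C) ∪ D) \ ((A △ (C △ B)) ∩ C) = {4, 5, 6, 7, 9, 10, 11}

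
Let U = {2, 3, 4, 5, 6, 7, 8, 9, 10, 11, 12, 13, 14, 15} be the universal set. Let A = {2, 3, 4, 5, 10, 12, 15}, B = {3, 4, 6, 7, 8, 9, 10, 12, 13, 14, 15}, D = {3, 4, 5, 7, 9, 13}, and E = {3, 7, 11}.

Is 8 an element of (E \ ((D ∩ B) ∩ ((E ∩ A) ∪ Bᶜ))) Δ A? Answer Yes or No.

8 ∉ D and 8 ∈ B, so 8 ∉ D ∩ B
8 ∉ E and 8 ∉ A, so 8 ∉ E ∩ A
8 ∈ B, so 8 ∉ Bᶜ
8 ∉ (E ∩ A) and 8 ∉ Bᶜ, so 8 ∉ (E ∩ A) ∪ Bᶜ
8 ∉ (D ∩ B) and 8 ∉ ((E ∩ A) ∪ Bᶜ), so 8 ∉ (D ∩ B) ∩ ((E ∩ A) ∪ Bᶜ)
8 ∉ E and 8 ∉ ((D ∩ B) ∩ ((E ∩ A) ∪ Bᶜ)), so 8 ∉ E \ ((D ∩ B) ∩ ((E ∩ A) ∪ Bᶜ))
8 ∉ (E \ ((D ∩ B) ∩ ((E ∩ A) ∪ Bᶜ))) and 8 ∉ A, so 8 ∉ (E \ ((D ∩ B) ∩ ((E ∩ A) ∪ Bᶜ))) Δ A

No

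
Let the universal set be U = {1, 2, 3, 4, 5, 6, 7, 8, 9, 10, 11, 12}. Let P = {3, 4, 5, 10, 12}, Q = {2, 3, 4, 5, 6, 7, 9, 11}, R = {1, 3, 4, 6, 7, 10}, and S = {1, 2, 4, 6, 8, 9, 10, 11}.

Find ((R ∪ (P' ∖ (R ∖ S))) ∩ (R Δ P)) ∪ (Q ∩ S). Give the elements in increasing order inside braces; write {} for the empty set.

{1, 2, 4, 6, 7, 9, 11}

P' = {1, 2, 6, 7, 8, 9, 11}
R ∖ S = {3, 7}
P' ∖ (R ∖ S) = {1, 2, 6, 8, 9, 11}
R ∪ (P' ∖ (R ∖ S)) = {1, 2, 3, 4, 6, 7, 8, 9, 10, 11}
R Δ P = {1, 5, 6, 7, 12}
(R ∪ (P' ∖ (R ∖ S))) ∩ (R Δ P) = {1, 6, 7}
Q ∩ S = {2, 4, 6, 9, 11}
((R ∪ (P' ∖ (R ∖ S))) ∩ (R Δ P)) ∪ (Q ∩ S) = {1, 2, 4, 6, 7, 9, 11}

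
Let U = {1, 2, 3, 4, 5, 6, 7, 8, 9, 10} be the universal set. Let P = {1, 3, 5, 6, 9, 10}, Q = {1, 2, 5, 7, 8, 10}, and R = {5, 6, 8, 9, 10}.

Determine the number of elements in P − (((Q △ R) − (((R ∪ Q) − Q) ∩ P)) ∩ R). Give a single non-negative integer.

6

Q △ R = {1, 2, 6, 7, 9}
R ∪ Q = {1, 2, 5, 6, 7, 8, 9, 10}
(R ∪ Q) − Q = {6, 9}
((R ∪ Q) − Q) ∩ P = {6, 9}
(Q △ R) − (((R ∪ Q) − Q) ∩ P) = {1, 2, 7}
((Q △ R) − (((R ∪ Q) − Q) ∩ P)) ∩ R = {}
P − (((Q △ R) − (((R ∪ Q) − Q) ∩ P)) ∩ R) = {1, 3, 5, 6, 9, 10}
|P − (((Q △ R) − (((R ∪ Q) − Q) ∩ P)) ∩ R)| = 6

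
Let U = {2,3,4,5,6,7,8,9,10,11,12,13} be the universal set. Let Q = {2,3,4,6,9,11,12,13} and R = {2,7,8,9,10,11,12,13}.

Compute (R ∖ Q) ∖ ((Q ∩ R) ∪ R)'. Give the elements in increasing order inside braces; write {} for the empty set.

R ∖ Q = {7,8,10}
Q ∩ R = {2,9,11,12,13}
(Q ∩ R) ∪ R = {2,7,8,9,10,11,12,13}
((Q ∩ R) ∪ R)' = {3,4,5,6}
(R ∖ Q) ∖ ((Q ∩ R) ∪ R)' = {7,8,10}

{7,8,10}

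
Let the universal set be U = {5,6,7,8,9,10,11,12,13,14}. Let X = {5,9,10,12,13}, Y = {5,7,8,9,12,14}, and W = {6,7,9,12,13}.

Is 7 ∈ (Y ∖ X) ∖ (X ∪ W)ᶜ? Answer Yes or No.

Yes

7 ∈ Y and 7 ∉ X, so 7 ∈ Y ∖ X
7 ∉ X and 7 ∈ W, so 7 ∈ X ∪ W
7 ∉ (X ∪ W)ᶜ since 7 ∈ (X ∪ W)
7 ∈ (Y ∖ X) and 7 ∉ (X ∪ W)ᶜ, so 7 ∈ (Y ∖ X) ∖ (X ∪ W)ᶜ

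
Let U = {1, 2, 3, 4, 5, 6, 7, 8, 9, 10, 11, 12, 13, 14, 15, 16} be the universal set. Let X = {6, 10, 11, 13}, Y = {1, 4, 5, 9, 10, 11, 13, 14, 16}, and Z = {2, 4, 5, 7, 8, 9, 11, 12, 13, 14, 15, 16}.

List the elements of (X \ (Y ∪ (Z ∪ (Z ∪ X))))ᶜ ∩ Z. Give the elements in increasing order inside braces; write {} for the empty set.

Z ∪ X = {2, 4, 5, 6, 7, 8, 9, 10, 11, 12, 13, 14, 15, 16}
Z ∪ (Z ∪ X) = {2, 4, 5, 6, 7, 8, 9, 10, 11, 12, 13, 14, 15, 16}
Y ∪ (Z ∪ (Z ∪ X)) = {1, 2, 4, 5, 6, 7, 8, 9, 10, 11, 12, 13, 14, 15, 16}
X \ (Y ∪ (Z ∪ (Z ∪ X))) = {}
(X \ (Y ∪ (Z ∪ (Z ∪ X))))ᶜ = {1, 2, 3, 4, 5, 6, 7, 8, 9, 10, 11, 12, 13, 14, 15, 16}
(X \ (Y ∪ (Z ∪ (Z ∪ X))))ᶜ ∩ Z = {2, 4, 5, 7, 8, 9, 11, 12, 13, 14, 15, 16}

{2, 4, 5, 7, 8, 9, 11, 12, 13, 14, 15, 16}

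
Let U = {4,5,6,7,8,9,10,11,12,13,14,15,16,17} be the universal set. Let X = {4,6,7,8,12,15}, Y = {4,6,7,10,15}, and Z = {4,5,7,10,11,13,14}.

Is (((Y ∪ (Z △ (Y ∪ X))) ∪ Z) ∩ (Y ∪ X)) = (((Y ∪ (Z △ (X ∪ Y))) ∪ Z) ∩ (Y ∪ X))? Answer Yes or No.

Yes

Y ∪ X = {4,6,7,8,10,12,15}
Z △ (Y ∪ X) = {5,6,8,11,12,13,14,15}
Y ∪ (Z △ (Y ∪ X)) = {4,5,6,7,8,10,11,12,13,14,15}
(Y ∪ (Z △ (Y ∪ X))) ∪ Z = {4,5,6,7,8,10,11,12,13,14,15}
((Y ∪ (Z △ (Y ∪ X))) ∪ Z) ∩ (Y ∪ X) = {4,6,7,8,10,12,15}
X ∪ Y = {4,6,7,8,10,12,15}
Z △ (X ∪ Y) = {5,6,8,11,12,13,14,15}
Y ∪ (Z △ (X ∪ Y)) = {4,5,6,7,8,10,11,12,13,14,15}
(Y ∪ (Z △ (X ∪ Y))) ∪ Z = {4,5,6,7,8,10,11,12,13,14,15}
((Y ∪ (Z △ (X ∪ Y))) ∪ Z) ∩ (Y ∪ X) = {4,6,7,8,10,12,15}
Both equal {4,6,7,8,10,12,15}, so ((Y ∪ (Z △ (Y ∪ X))) ∪ Z) ∩ (Y ∪ X) = ((Y ∪ (Z △ (X ∪ Y))) ∪ Z) ∩ (Y ∪ X).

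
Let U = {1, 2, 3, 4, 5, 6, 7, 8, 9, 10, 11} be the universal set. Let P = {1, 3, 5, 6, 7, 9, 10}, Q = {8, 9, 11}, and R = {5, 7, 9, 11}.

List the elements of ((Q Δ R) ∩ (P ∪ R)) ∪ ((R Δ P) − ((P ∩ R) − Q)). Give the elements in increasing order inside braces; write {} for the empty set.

{1, 3, 5, 6, 7, 10, 11}

Q Δ R = {5, 7, 8}
P ∪ R = {1, 3, 5, 6, 7, 9, 10, 11}
(Q Δ R) ∩ (P ∪ R) = {5, 7}
R Δ P = {1, 3, 6, 10, 11}
P ∩ R = {5, 7, 9}
(P ∩ R) − Q = {5, 7}
(R Δ P) − ((P ∩ R) − Q) = {1, 3, 6, 10, 11}
((Q Δ R) ∩ (P ∪ R)) ∪ ((R Δ P) − ((P ∩ R) − Q)) = {1, 3, 5, 6, 7, 10, 11}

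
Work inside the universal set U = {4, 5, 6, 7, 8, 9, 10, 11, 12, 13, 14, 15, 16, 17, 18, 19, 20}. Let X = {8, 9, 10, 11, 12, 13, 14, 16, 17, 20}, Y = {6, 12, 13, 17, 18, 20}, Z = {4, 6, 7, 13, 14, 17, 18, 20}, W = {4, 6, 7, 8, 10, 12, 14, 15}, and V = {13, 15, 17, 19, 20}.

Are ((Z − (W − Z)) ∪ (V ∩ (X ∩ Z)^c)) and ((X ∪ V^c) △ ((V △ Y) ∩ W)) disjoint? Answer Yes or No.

W − Z = {8, 10, 12, 15}
Z − (W − Z) = {4, 6, 7, 13, 14, 17, 18, 20}
X ∩ Z = {13, 14, 17, 20}
(X ∩ Z)^c = {4, 5, 6, 7, 8, 9, 10, 11, 12, 15, 16, 18, 19}
V ∩ (X ∩ Z)^c = {15, 19}
(Z − (W − Z)) ∪ (V ∩ (X ∩ Z)^c) = {4, 6, 7, 13, 14, 15, 17, 18, 19, 20}
V^c = {4, 5, 6, 7, 8, 9, 10, 11, 12, 14, 16, 18}
X ∪ V^c = {4, 5, 6, 7, 8, 9, 10, 11, 12, 13, 14, 16, 17, 18, 20}
V △ Y = {6, 12, 15, 18, 19}
(V △ Y) ∩ W = {6, 12, 15}
(X ∪ V^c) △ ((V △ Y) ∩ W) = {4, 5, 7, 8, 9, 10, 11, 13, 14, 15, 16, 17, 18, 20}
4 lies in both, so they are not disjoint.

No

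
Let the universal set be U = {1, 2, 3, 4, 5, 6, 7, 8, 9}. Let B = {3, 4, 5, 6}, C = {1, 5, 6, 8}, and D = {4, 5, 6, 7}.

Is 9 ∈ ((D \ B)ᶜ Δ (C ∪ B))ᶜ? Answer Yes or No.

No

9 ∉ D and 9 ∉ B, so 9 ∉ D \ B
9 ∈ (D \ B)ᶜ since 9 ∉ (D \ B)
9 ∉ C and 9 ∉ B, so 9 ∉ C ∪ B
9 ∈ (D \ B)ᶜ and 9 ∉ (C ∪ B), so 9 ∈ (D \ B)ᶜ Δ (C ∪ B)
9 ∉ ((D \ B)ᶜ Δ (C ∪ B))ᶜ since 9 ∈ ((D \ B)ᶜ Δ (C ∪ B))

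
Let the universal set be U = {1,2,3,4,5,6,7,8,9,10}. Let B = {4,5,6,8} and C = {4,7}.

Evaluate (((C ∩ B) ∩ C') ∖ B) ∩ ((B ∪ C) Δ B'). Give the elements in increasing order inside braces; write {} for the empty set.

{}

C ∩ B = {4}
C' = {1,2,3,5,6,8,9,10}
(C ∩ B) ∩ C' = {}
((C ∩ B) ∩ C') ∖ B = {}
B ∪ C = {4,5,6,7,8}
B' = {1,2,3,7,9,10}
(B ∪ C) Δ B' = {1,2,3,4,5,6,8,9,10}
(((C ∩ B) ∩ C') ∖ B) ∩ ((B ∪ C) Δ B') = {}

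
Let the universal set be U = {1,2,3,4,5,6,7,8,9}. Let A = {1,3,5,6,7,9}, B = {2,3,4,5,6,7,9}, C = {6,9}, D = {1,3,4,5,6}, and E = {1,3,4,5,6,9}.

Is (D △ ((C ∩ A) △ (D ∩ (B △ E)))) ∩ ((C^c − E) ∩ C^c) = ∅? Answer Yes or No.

Yes

C ∩ A = {6,9}
B △ E = {1,2,7}
D ∩ (B △ E) = {1}
(C ∩ A) △ (D ∩ (B △ E)) = {1,6,9}
D △ ((C ∩ A) △ (D ∩ (B △ E))) = {3,4,5,9}
C^c = {1,2,3,4,5,7,8}
C^c − E = {2,7,8}
(C^c − E) ∩ C^c = {2,7,8}
{3,4,5,9} and {2,7,8} share no elements.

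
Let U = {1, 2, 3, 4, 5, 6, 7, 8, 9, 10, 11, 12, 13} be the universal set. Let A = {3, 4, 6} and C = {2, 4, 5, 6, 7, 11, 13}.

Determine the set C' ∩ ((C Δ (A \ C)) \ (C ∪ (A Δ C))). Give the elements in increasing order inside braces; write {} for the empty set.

C' = {1, 3, 8, 9, 10, 12}
A \ C = {3}
C Δ (A \ C) = {2, 3, 4, 5, 6, 7, 11, 13}
A Δ C = {2, 3, 5, 7, 11, 13}
C ∪ (A Δ C) = {2, 3, 4, 5, 6, 7, 11, 13}
(C Δ (A \ C)) \ (C ∪ (A Δ C)) = {}
C' ∩ ((C Δ (A \ C)) \ (C ∪ (A Δ C))) = {}

{}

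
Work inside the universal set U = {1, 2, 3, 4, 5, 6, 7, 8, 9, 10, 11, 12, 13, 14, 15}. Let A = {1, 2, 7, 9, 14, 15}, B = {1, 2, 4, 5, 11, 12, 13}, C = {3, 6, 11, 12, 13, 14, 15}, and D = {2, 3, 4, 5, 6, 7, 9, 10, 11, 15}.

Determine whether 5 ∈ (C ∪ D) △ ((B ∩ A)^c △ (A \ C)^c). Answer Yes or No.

Yes

5 ∉ C and 5 ∈ D, so 5 ∈ C ∪ D
5 ∈ B and 5 ∉ A, so 5 ∉ B ∩ A
5 ∈ (B ∩ A)^c since 5 ∉ (B ∩ A)
5 ∉ A and 5 ∉ C, so 5 ∉ A \ C
5 ∈ (A \ C)^c since 5 ∉ (A \ C)
5 ∈ (B ∩ A)^c and 5 ∈ (A \ C)^c, so 5 ∉ (B ∩ A)^c △ (A \ C)^c
5 ∈ (C ∪ D) and 5 ∉ ((B ∩ A)^c △ (A \ C)^c), so 5 ∈ (C ∪ D) △ ((B ∩ A)^c △ (A \ C)^c)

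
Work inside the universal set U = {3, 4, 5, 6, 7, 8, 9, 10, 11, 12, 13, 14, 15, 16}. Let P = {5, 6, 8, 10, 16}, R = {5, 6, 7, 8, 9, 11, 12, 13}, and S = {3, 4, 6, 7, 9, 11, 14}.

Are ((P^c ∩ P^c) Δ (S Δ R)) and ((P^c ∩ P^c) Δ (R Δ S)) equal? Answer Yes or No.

P^c = {3, 4, 7, 9, 11, 12, 13, 14, 15}
P^c ∩ P^c = {3, 4, 7, 9, 11, 12, 13, 14, 15}
S Δ R = {3, 4, 5, 8, 12, 13, 14}
(P^c ∩ P^c) Δ (S Δ R) = {5, 7, 8, 9, 11, 15}
R Δ S = {3, 4, 5, 8, 12, 13, 14}
(P^c ∩ P^c) Δ (R Δ S) = {5, 7, 8, 9, 11, 15}
Both equal {5, 7, 8, 9, 11, 15}, so (P^c ∩ P^c) Δ (S Δ R) = (P^c ∩ P^c) Δ (R Δ S).

Yes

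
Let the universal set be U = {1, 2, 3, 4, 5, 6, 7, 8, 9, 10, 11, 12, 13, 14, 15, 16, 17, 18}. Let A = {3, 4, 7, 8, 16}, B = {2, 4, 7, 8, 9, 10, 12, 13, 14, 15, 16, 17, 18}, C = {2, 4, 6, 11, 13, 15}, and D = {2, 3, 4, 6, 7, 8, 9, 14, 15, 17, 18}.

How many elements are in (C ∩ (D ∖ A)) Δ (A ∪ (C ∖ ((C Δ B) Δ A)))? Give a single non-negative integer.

D ∖ A = {2, 6, 9, 14, 15, 17, 18}
C ∩ (D ∖ A) = {2, 6, 15}
C Δ B = {6, 7, 8, 9, 10, 11, 12, 14, 16, 17, 18}
(C Δ B) Δ A = {3, 4, 6, 9, 10, 11, 12, 14, 17, 18}
C ∖ ((C Δ B) Δ A) = {2, 13, 15}
A ∪ (C ∖ ((C Δ B) Δ A)) = {2, 3, 4, 7, 8, 13, 15, 16}
(C ∩ (D ∖ A)) Δ (A ∪ (C ∖ ((C Δ B) Δ A))) = {3, 4, 6, 7, 8, 13, 16}
|(C ∩ (D ∖ A)) Δ (A ∪ (C ∖ ((C Δ B) Δ A)))| = 7

7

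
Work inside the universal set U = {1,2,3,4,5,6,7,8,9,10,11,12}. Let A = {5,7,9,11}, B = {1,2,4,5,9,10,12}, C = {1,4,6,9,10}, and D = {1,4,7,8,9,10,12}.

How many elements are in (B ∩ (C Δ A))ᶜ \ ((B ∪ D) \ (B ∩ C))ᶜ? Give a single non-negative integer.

4

C Δ A = {1,4,5,6,7,10,11}
B ∩ (C Δ A) = {1,4,5,10}
(B ∩ (C Δ A))ᶜ = {2,3,6,7,8,9,11,12}
B ∪ D = {1,2,4,5,7,8,9,10,12}
B ∩ C = {1,4,9,10}
(B ∪ D) \ (B ∩ C) = {2,5,7,8,12}
((B ∪ D) \ (B ∩ C))ᶜ = {1,3,4,6,9,10,11}
(B ∩ (C Δ A))ᶜ \ ((B ∪ D) \ (B ∩ C))ᶜ = {2,7,8,12}
|(B ∩ (C Δ A))ᶜ \ ((B ∪ D) \ (B ∩ C))ᶜ| = 4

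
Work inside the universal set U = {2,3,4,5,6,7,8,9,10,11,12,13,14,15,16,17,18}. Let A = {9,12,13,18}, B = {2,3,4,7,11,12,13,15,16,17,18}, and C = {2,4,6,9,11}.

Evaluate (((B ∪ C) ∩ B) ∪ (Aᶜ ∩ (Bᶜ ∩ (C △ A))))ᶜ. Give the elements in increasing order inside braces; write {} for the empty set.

{5,8,9,10,14}

B ∪ C = {2,3,4,6,7,9,11,12,13,15,16,17,18}
(B ∪ C) ∩ B = {2,3,4,7,11,12,13,15,16,17,18}
Aᶜ = {2,3,4,5,6,7,8,10,11,14,15,16,17}
Bᶜ = {5,6,8,9,10,14}
C △ A = {2,4,6,11,12,13,18}
Bᶜ ∩ (C △ A) = {6}
Aᶜ ∩ (Bᶜ ∩ (C △ A)) = {6}
((B ∪ C) ∩ B) ∪ (Aᶜ ∩ (Bᶜ ∩ (C △ A))) = {2,3,4,6,7,11,12,13,15,16,17,18}
(((B ∪ C) ∩ B) ∪ (Aᶜ ∩ (Bᶜ ∩ (C △ A))))ᶜ = {5,8,9,10,14}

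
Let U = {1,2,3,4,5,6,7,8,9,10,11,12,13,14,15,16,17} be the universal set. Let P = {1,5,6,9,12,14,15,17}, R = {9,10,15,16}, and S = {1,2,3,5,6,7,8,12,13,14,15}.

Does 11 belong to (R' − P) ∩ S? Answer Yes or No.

11 ∉ R, so 11 ∈ R'
11 ∈ R' and 11 ∉ P, so 11 ∈ R' − P
11 ∈ (R' − P) and 11 ∉ S, so 11 ∉ (R' − P) ∩ S

No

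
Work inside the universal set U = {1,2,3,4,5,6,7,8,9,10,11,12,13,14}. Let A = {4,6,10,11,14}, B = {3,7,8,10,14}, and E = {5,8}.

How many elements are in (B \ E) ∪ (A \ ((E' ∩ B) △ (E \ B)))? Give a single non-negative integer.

B \ E = {3,7,10,14}
E' = {1,2,3,4,6,7,9,10,11,12,13,14}
E' ∩ B = {3,7,10,14}
E \ B = {5}
(E' ∩ B) △ (E \ B) = {3,5,7,10,14}
A \ ((E' ∩ B) △ (E \ B)) = {4,6,11}
(B \ E) ∪ (A \ ((E' ∩ B) △ (E \ B))) = {3,4,6,7,10,11,14}
|(B \ E) ∪ (A \ ((E' ∩ B) △ (E \ B)))| = 7

7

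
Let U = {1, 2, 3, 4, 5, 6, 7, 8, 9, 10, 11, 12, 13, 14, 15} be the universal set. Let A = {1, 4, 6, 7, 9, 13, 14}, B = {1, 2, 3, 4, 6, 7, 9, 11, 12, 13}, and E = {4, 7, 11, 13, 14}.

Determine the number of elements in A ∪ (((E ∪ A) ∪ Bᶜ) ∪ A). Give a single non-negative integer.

12

E ∪ A = {1, 4, 6, 7, 9, 11, 13, 14}
Bᶜ = {5, 8, 10, 14, 15}
(E ∪ A) ∪ Bᶜ = {1, 4, 5, 6, 7, 8, 9, 10, 11, 13, 14, 15}
((E ∪ A) ∪ Bᶜ) ∪ A = {1, 4, 5, 6, 7, 8, 9, 10, 11, 13, 14, 15}
A ∪ (((E ∪ A) ∪ Bᶜ) ∪ A) = {1, 4, 5, 6, 7, 8, 9, 10, 11, 13, 14, 15}
|A ∪ (((E ∪ A) ∪ Bᶜ) ∪ A)| = 12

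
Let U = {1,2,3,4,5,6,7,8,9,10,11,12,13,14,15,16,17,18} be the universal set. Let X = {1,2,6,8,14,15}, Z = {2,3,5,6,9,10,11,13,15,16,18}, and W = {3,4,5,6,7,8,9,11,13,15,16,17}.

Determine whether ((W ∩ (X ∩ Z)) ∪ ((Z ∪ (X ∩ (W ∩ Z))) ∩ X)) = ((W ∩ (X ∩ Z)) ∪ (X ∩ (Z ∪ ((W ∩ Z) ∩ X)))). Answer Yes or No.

X ∩ Z = {2,6,15}
W ∩ (X ∩ Z) = {6,15}
W ∩ Z = {3,5,6,9,11,13,15,16}
X ∩ (W ∩ Z) = {6,15}
Z ∪ (X ∩ (W ∩ Z)) = {2,3,5,6,9,10,11,13,15,16,18}
(Z ∪ (X ∩ (W ∩ Z))) ∩ X = {2,6,15}
(W ∩ (X ∩ Z)) ∪ ((Z ∪ (X ∩ (W ∩ Z))) ∩ X) = {2,6,15}
(W ∩ Z) ∩ X = {6,15}
Z ∪ ((W ∩ Z) ∩ X) = {2,3,5,6,9,10,11,13,15,16,18}
X ∩ (Z ∪ ((W ∩ Z) ∩ X)) = {2,6,15}
(W ∩ (X ∩ Z)) ∪ (X ∩ (Z ∪ ((W ∩ Z) ∩ X))) = {2,6,15}
Both equal {2,6,15}, so (W ∩ (X ∩ Z)) ∪ ((Z ∪ (X ∩ (W ∩ Z))) ∩ X) = (W ∩ (X ∩ Z)) ∪ (X ∩ (Z ∪ ((W ∩ Z) ∩ X))).

Yes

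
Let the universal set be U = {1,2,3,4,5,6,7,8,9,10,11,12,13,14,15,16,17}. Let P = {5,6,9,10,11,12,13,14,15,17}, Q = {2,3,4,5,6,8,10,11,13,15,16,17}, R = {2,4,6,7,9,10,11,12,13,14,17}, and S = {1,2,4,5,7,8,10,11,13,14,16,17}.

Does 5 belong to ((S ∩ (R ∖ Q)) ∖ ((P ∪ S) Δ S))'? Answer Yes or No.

5 ∉ R and 5 ∈ Q, so 5 ∉ R ∖ Q
5 ∈ S and 5 ∉ (R ∖ Q), so 5 ∉ S ∩ (R ∖ Q)
5 ∈ P and 5 ∈ S, so 5 ∈ P ∪ S
5 ∈ (P ∪ S) and 5 ∈ S, so 5 ∉ (P ∪ S) Δ S
5 ∉ (S ∩ (R ∖ Q)) and 5 ∉ ((P ∪ S) Δ S), so 5 ∉ (S ∩ (R ∖ Q)) ∖ ((P ∪ S) Δ S)
5 ∈ ((S ∩ (R ∖ Q)) ∖ ((P ∪ S) Δ S))' since 5 ∉ ((S ∩ (R ∖ Q)) ∖ ((P ∪ S) Δ S))

Yes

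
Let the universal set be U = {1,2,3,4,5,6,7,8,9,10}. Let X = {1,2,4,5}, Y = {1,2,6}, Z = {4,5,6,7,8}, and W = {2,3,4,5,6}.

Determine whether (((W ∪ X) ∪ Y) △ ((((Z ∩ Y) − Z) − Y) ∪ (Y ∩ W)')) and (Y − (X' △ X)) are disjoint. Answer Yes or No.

Yes

W ∪ X = {1,2,3,4,5,6}
(W ∪ X) ∪ Y = {1,2,3,4,5,6}
Z ∩ Y = {6}
(Z ∩ Y) − Z = {}
((Z ∩ Y) − Z) − Y = {}
Y ∩ W = {2,6}
(Y ∩ W)' = {1,3,4,5,7,8,9,10}
(((Z ∩ Y) − Z) − Y) ∪ (Y ∩ W)' = {1,3,4,5,7,8,9,10}
((W ∪ X) ∪ Y) △ ((((Z ∩ Y) − Z) − Y) ∪ (Y ∩ W)') = {2,6,7,8,9,10}
X' = {3,6,7,8,9,10}
X' △ X = {1,2,3,4,5,6,7,8,9,10}
Y − (X' △ X) = {}
{2,6,7,8,9,10} and {} share no elements.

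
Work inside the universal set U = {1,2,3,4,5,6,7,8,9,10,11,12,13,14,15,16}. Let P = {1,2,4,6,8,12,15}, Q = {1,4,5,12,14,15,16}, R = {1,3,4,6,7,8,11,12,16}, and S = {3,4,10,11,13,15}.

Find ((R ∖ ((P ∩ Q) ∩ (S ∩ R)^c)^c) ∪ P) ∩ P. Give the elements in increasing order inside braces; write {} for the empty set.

{1,2,4,6,8,12,15}

P ∩ Q = {1,4,12,15}
S ∩ R = {3,4,11}
(S ∩ R)^c = {1,2,5,6,7,8,9,10,12,13,14,15,16}
(P ∩ Q) ∩ (S ∩ R)^c = {1,12,15}
((P ∩ Q) ∩ (S ∩ R)^c)^c = {2,3,4,5,6,7,8,9,10,11,13,14,16}
R ∖ ((P ∩ Q) ∩ (S ∩ R)^c)^c = {1,12}
(R ∖ ((P ∩ Q) ∩ (S ∩ R)^c)^c) ∪ P = {1,2,4,6,8,12,15}
((R ∖ ((P ∩ Q) ∩ (S ∩ R)^c)^c) ∪ P) ∩ P = {1,2,4,6,8,12,15}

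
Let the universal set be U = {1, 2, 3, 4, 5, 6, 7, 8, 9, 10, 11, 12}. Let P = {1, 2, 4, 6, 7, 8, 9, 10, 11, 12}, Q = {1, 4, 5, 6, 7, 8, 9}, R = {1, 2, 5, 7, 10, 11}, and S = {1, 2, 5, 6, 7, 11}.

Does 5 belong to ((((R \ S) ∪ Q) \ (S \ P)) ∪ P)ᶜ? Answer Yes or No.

Yes

5 ∈ R and 5 ∈ S, so 5 ∉ R \ S
5 ∉ (R \ S) and 5 ∈ Q, so 5 ∈ (R \ S) ∪ Q
5 ∈ S and 5 ∉ P, so 5 ∈ S \ P
5 ∈ ((R \ S) ∪ Q) and 5 ∈ (S \ P), so 5 ∉ ((R \ S) ∪ Q) \ (S \ P)
5 ∉ (((R \ S) ∪ Q) \ (S \ P)) and 5 ∉ P, so 5 ∉ (((R \ S) ∪ Q) \ (S \ P)) ∪ P
5 ∈ ((((R \ S) ∪ Q) \ (S \ P)) ∪ P)ᶜ since 5 ∉ ((((R \ S) ∪ Q) \ (S \ P)) ∪ P)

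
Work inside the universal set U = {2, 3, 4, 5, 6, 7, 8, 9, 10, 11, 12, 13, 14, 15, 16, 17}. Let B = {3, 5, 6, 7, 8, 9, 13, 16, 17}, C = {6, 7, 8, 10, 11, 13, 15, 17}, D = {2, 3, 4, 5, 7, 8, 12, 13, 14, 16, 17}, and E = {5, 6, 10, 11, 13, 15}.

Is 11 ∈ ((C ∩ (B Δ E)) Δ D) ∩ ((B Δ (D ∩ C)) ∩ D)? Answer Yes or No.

11 ∉ B and 11 ∈ E, so 11 ∈ B Δ E
11 ∈ C and 11 ∈ (B Δ E), so 11 ∈ C ∩ (B Δ E)
11 ∈ (C ∩ (B Δ E)) and 11 ∉ D, so 11 ∈ (C ∩ (B Δ E)) Δ D
11 ∉ D and 11 ∈ C, so 11 ∉ D ∩ C
11 ∉ B and 11 ∉ (D ∩ C), so 11 ∉ B Δ (D ∩ C)
11 ∉ (B Δ (D ∩ C)) and 11 ∉ D, so 11 ∉ (B Δ (D ∩ C)) ∩ D
11 ∈ ((C ∩ (B Δ E)) Δ D) and 11 ∉ ((B Δ (D ∩ C)) ∩ D), so 11 ∉ ((C ∩ (B Δ E)) Δ D) ∩ ((B Δ (D ∩ C)) ∩ D)

No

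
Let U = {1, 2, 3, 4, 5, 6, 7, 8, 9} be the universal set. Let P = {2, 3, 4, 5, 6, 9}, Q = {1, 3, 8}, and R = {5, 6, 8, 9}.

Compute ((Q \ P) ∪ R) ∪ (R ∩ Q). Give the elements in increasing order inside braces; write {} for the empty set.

Q \ P = {1, 8}
(Q \ P) ∪ R = {1, 5, 6, 8, 9}
R ∩ Q = {8}
((Q \ P) ∪ R) ∪ (R ∩ Q) = {1, 5, 6, 8, 9}

{1, 5, 6, 8, 9}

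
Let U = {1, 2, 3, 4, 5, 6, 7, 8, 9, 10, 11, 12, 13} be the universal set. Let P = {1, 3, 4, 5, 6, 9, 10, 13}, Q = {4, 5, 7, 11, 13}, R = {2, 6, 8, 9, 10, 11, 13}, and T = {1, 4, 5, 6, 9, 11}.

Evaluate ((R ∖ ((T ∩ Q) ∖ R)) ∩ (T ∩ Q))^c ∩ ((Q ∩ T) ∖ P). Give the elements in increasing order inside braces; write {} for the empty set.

{}

T ∩ Q = {4, 5, 11}
(T ∩ Q) ∖ R = {4, 5}
R ∖ ((T ∩ Q) ∖ R) = {2, 6, 8, 9, 10, 11, 13}
(R ∖ ((T ∩ Q) ∖ R)) ∩ (T ∩ Q) = {11}
((R ∖ ((T ∩ Q) ∖ R)) ∩ (T ∩ Q))^c = {1, 2, 3, 4, 5, 6, 7, 8, 9, 10, 12, 13}
Q ∩ T = {4, 5, 11}
(Q ∩ T) ∖ P = {11}
((R ∖ ((T ∩ Q) ∖ R)) ∩ (T ∩ Q))^c ∩ ((Q ∩ T) ∖ P) = {}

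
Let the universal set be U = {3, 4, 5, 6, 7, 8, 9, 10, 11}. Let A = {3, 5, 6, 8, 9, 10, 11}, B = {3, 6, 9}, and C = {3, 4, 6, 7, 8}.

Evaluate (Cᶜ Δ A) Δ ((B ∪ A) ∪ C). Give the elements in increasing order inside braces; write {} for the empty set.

Cᶜ = {5, 9, 10, 11}
Cᶜ Δ A = {3, 6, 8}
B ∪ A = {3, 5, 6, 8, 9, 10, 11}
(B ∪ A) ∪ C = {3, 4, 5, 6, 7, 8, 9, 10, 11}
(Cᶜ Δ A) Δ ((B ∪ A) ∪ C) = {4, 5, 7, 9, 10, 11}

{4, 5, 7, 9, 10, 11}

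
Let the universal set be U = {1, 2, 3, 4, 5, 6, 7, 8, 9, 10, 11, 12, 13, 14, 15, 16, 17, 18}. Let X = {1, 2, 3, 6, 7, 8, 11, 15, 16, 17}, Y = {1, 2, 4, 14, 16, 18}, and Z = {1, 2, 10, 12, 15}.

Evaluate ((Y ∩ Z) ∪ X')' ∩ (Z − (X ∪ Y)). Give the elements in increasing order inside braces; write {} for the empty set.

{}

Y ∩ Z = {1, 2}
X' = {4, 5, 9, 10, 12, 13, 14, 18}
(Y ∩ Z) ∪ X' = {1, 2, 4, 5, 9, 10, 12, 13, 14, 18}
((Y ∩ Z) ∪ X')' = {3, 6, 7, 8, 11, 15, 16, 17}
X ∪ Y = {1, 2, 3, 4, 6, 7, 8, 11, 14, 15, 16, 17, 18}
Z − (X ∪ Y) = {10, 12}
((Y ∩ Z) ∪ X')' ∩ (Z − (X ∪ Y)) = {}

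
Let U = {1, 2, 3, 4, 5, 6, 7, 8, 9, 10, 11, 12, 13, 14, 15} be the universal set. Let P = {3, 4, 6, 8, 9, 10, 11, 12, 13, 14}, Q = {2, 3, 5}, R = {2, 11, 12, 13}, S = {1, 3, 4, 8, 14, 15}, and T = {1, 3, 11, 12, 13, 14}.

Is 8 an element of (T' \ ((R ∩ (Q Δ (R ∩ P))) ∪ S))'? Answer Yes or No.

Yes

8 ∉ T, so 8 ∈ T'
8 ∉ R and 8 ∈ P, so 8 ∉ R ∩ P
8 ∉ Q and 8 ∉ (R ∩ P), so 8 ∉ Q Δ (R ∩ P)
8 ∉ R and 8 ∉ (Q Δ (R ∩ P)), so 8 ∉ R ∩ (Q Δ (R ∩ P))
8 ∉ (R ∩ (Q Δ (R ∩ P))) and 8 ∈ S, so 8 ∈ (R ∩ (Q Δ (R ∩ P))) ∪ S
8 ∈ T' and 8 ∈ ((R ∩ (Q Δ (R ∩ P))) ∪ S), so 8 ∉ T' \ ((R ∩ (Q Δ (R ∩ P))) ∪ S)
8 ∈ (T' \ ((R ∩ (Q Δ (R ∩ P))) ∪ S))' since 8 ∉ (T' \ ((R ∩ (Q Δ (R ∩ P))) ∪ S))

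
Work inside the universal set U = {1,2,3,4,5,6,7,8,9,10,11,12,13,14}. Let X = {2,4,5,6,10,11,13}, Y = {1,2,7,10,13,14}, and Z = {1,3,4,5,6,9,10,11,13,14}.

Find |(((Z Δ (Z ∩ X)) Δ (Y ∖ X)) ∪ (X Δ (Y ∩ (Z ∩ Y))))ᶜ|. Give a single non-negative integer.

Z ∩ X = {4,5,6,10,11,13}
Z Δ (Z ∩ X) = {1,3,9,14}
Y ∖ X = {1,7,14}
(Z Δ (Z ∩ X)) Δ (Y ∖ X) = {3,7,9}
Z ∩ Y = {1,10,13,14}
Y ∩ (Z ∩ Y) = {1,10,13,14}
X Δ (Y ∩ (Z ∩ Y)) = {1,2,4,5,6,11,14}
((Z Δ (Z ∩ X)) Δ (Y ∖ X)) ∪ (X Δ (Y ∩ (Z ∩ Y))) = {1,2,3,4,5,6,7,9,11,14}
(((Z Δ (Z ∩ X)) Δ (Y ∖ X)) ∪ (X Δ (Y ∩ (Z ∩ Y))))ᶜ = {8,10,12,13}
|(((Z Δ (Z ∩ X)) Δ (Y ∖ X)) ∪ (X Δ (Y ∩ (Z ∩ Y))))ᶜ| = 4

4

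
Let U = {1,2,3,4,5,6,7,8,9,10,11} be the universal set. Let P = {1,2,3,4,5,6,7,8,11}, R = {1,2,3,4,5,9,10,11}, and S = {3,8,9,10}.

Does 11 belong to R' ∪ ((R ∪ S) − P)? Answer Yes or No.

11 ∈ R, so 11 ∉ R'
11 ∈ R and 11 ∉ S, so 11 ∈ R ∪ S
11 ∈ (R ∪ S) and 11 ∈ P, so 11 ∉ (R ∪ S) − P
11 ∉ R' and 11 ∉ ((R ∪ S) − P), so 11 ∉ R' ∪ ((R ∪ S) − P)

No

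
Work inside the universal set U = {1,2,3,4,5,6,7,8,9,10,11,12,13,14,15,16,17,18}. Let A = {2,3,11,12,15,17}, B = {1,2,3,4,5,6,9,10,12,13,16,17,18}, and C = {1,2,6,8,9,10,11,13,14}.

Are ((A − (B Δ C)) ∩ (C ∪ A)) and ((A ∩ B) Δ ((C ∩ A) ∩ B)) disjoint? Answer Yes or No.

Yes

B Δ C = {3,4,5,8,11,12,14,16,17,18}
A − (B Δ C) = {2,15}
C ∪ A = {1,2,3,6,8,9,10,11,12,13,14,15,17}
(A − (B Δ C)) ∩ (C ∪ A) = {2,15}
A ∩ B = {2,3,12,17}
C ∩ A = {2,11}
(C ∩ A) ∩ B = {2}
(A ∩ B) Δ ((C ∩ A) ∩ B) = {3,12,17}
{2,15} and {3,12,17} share no elements.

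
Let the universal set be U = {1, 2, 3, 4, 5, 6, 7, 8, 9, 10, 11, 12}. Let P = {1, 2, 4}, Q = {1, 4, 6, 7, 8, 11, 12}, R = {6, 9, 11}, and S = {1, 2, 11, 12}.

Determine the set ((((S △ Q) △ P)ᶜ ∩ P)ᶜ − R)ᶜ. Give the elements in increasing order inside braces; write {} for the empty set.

S △ Q = {2, 4, 6, 7, 8}
(S △ Q) △ P = {1, 6, 7, 8}
((S △ Q) △ P)ᶜ = {2, 3, 4, 5, 9, 10, 11, 12}
((S △ Q) △ P)ᶜ ∩ P = {2, 4}
(((S △ Q) △ P)ᶜ ∩ P)ᶜ = {1, 3, 5, 6, 7, 8, 9, 10, 11, 12}
(((S △ Q) △ P)ᶜ ∩ P)ᶜ − R = {1, 3, 5, 7, 8, 10, 12}
((((S △ Q) △ P)ᶜ ∩ P)ᶜ − R)ᶜ = {2, 4, 6, 9, 11}

{2, 4, 6, 9, 11}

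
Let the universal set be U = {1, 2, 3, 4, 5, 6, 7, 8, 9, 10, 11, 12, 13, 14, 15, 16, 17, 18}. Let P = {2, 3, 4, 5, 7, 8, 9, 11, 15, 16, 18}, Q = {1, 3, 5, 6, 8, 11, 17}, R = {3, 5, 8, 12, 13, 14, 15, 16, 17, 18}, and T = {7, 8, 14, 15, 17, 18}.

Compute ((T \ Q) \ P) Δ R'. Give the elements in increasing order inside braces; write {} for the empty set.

T \ Q = {7, 14, 15, 18}
(T \ Q) \ P = {14}
R' = {1, 2, 4, 6, 7, 9, 10, 11}
((T \ Q) \ P) Δ R' = {1, 2, 4, 6, 7, 9, 10, 11, 14}

{1, 2, 4, 6, 7, 9, 10, 11, 14}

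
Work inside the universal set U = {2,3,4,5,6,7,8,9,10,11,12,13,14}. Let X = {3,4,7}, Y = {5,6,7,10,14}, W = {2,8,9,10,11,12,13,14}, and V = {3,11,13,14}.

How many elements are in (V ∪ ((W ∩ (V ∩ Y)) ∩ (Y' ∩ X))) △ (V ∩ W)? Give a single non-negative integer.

V ∩ Y = {14}
W ∩ (V ∩ Y) = {14}
Y' = {2,3,4,8,9,11,12,13}
Y' ∩ X = {3,4}
(W ∩ (V ∩ Y)) ∩ (Y' ∩ X) = {}
V ∪ ((W ∩ (V ∩ Y)) ∩ (Y' ∩ X)) = {3,11,13,14}
V ∩ W = {11,13,14}
(V ∪ ((W ∩ (V ∩ Y)) ∩ (Y' ∩ X))) △ (V ∩ W) = {3}
|(V ∪ ((W ∩ (V ∩ Y)) ∩ (Y' ∩ X))) △ (V ∩ W)| = 1

1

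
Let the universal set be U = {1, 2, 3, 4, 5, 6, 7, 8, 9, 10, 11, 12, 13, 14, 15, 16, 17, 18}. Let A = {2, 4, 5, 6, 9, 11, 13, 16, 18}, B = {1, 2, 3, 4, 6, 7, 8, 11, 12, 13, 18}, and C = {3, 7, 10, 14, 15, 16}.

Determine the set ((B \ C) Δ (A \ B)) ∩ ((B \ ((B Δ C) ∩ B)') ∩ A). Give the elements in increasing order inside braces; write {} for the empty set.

{2, 4, 6, 11, 13, 18}

B \ C = {1, 2, 4, 6, 8, 11, 12, 13, 18}
A \ B = {5, 9, 16}
(B \ C) Δ (A \ B) = {1, 2, 4, 5, 6, 8, 9, 11, 12, 13, 16, 18}
B Δ C = {1, 2, 4, 6, 8, 10, 11, 12, 13, 14, 15, 16, 18}
(B Δ C) ∩ B = {1, 2, 4, 6, 8, 11, 12, 13, 18}
((B Δ C) ∩ B)' = {3, 5, 7, 9, 10, 14, 15, 16, 17}
B \ ((B Δ C) ∩ B)' = {1, 2, 4, 6, 8, 11, 12, 13, 18}
(B \ ((B Δ C) ∩ B)') ∩ A = {2, 4, 6, 11, 13, 18}
((B \ C) Δ (A \ B)) ∩ ((B \ ((B Δ C) ∩ B)') ∩ A) = {2, 4, 6, 11, 13, 18}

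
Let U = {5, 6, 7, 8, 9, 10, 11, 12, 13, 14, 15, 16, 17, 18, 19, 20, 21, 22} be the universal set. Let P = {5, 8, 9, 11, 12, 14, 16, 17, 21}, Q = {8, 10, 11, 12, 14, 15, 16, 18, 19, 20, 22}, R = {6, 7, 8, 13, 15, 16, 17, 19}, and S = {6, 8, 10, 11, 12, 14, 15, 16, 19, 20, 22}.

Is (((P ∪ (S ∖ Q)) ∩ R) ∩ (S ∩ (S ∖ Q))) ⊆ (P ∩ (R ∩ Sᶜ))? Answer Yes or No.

S ∖ Q = {6}
P ∪ (S ∖ Q) = {5, 6, 8, 9, 11, 12, 14, 16, 17, 21}
(P ∪ (S ∖ Q)) ∩ R = {6, 8, 16, 17}
S ∩ (S ∖ Q) = {6}
((P ∪ (S ∖ Q)) ∩ R) ∩ (S ∩ (S ∖ Q)) = {6}
Sᶜ = {5, 7, 9, 13, 17, 18, 21}
R ∩ Sᶜ = {7, 13, 17}
P ∩ (R ∩ Sᶜ) = {17}
6 ∈ ((P ∪ (S ∖ Q)) ∩ R) ∩ (S ∩ (S ∖ Q)) but 6 ∉ P ∩ (R ∩ Sᶜ), so the inclusion fails.

No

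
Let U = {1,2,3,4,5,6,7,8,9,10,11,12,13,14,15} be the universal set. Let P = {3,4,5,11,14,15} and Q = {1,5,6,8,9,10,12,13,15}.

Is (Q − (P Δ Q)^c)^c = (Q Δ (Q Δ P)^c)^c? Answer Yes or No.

No

P Δ Q = {1,3,4,6,8,9,10,11,12,13,14}
(P Δ Q)^c = {2,5,7,15}
Q − (P Δ Q)^c = {1,6,8,9,10,12,13}
(Q − (P Δ Q)^c)^c = {2,3,4,5,7,11,14,15}
Q Δ P = {1,3,4,6,8,9,10,11,12,13,14}
(Q Δ P)^c = {2,5,7,15}
Q Δ (Q Δ P)^c = {1,2,6,7,8,9,10,12,13}
(Q Δ (Q Δ P)^c)^c = {3,4,5,11,14,15}
2 ∈ (Q − (P Δ Q)^c)^c but 2 ∉ (Q Δ (Q Δ P)^c)^c, so they differ.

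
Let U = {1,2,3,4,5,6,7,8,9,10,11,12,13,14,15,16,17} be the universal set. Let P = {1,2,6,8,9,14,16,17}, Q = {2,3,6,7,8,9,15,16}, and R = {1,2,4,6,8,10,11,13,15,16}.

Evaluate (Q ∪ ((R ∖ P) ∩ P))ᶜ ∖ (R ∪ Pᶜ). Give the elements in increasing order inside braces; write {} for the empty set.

{14,17}

R ∖ P = {4,10,11,13,15}
(R ∖ P) ∩ P = {}
Q ∪ ((R ∖ P) ∩ P) = {2,3,6,7,8,9,15,16}
(Q ∪ ((R ∖ P) ∩ P))ᶜ = {1,4,5,10,11,12,13,14,17}
Pᶜ = {3,4,5,7,10,11,12,13,15}
R ∪ Pᶜ = {1,2,3,4,5,6,7,8,10,11,12,13,15,16}
(Q ∪ ((R ∖ P) ∩ P))ᶜ ∖ (R ∪ Pᶜ) = {14,17}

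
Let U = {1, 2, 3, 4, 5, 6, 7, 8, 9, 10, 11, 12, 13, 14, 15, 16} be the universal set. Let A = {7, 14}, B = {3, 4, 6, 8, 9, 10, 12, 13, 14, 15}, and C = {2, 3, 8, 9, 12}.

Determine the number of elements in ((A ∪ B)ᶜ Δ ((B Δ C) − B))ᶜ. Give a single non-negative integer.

12

A ∪ B = {3, 4, 6, 7, 8, 9, 10, 12, 13, 14, 15}
(A ∪ B)ᶜ = {1, 2, 5, 11, 16}
B Δ C = {2, 4, 6, 10, 13, 14, 15}
(B Δ C) − B = {2}
(A ∪ B)ᶜ Δ ((B Δ C) − B) = {1, 5, 11, 16}
((A ∪ B)ᶜ Δ ((B Δ C) − B))ᶜ = {2, 3, 4, 6, 7, 8, 9, 10, 12, 13, 14, 15}
|((A ∪ B)ᶜ Δ ((B Δ C) − B))ᶜ| = 12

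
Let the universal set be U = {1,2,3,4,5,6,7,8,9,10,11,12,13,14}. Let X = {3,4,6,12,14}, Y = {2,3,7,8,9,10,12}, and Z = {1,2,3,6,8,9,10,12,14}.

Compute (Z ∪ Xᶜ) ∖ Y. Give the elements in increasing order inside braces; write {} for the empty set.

{1,5,6,11,13,14}

Xᶜ = {1,2,5,7,8,9,10,11,13}
Z ∪ Xᶜ = {1,2,3,5,6,7,8,9,10,11,12,13,14}
(Z ∪ Xᶜ) ∖ Y = {1,5,6,11,13,14}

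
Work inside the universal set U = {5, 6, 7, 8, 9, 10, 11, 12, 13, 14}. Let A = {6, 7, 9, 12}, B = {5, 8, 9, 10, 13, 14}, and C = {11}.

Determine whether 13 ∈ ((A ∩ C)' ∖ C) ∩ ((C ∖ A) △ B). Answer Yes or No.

Yes

13 ∉ A and 13 ∉ C, so 13 ∉ A ∩ C
13 ∈ (A ∩ C)' since 13 ∉ (A ∩ C)
13 ∈ (A ∩ C)' and 13 ∉ C, so 13 ∈ (A ∩ C)' ∖ C
13 ∉ C and 13 ∉ A, so 13 ∉ C ∖ A
13 ∉ (C ∖ A) and 13 ∈ B, so 13 ∈ (C ∖ A) △ B
13 ∈ ((A ∩ C)' ∖ C) and 13 ∈ ((C ∖ A) △ B), so 13 ∈ ((A ∩ C)' ∖ C) ∩ ((C ∖ A) △ B)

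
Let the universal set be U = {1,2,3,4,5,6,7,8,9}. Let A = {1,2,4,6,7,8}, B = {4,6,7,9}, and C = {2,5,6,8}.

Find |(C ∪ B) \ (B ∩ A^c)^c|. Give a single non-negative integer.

1

C ∪ B = {2,4,5,6,7,8,9}
A^c = {3,5,9}
B ∩ A^c = {9}
(B ∩ A^c)^c = {1,2,3,4,5,6,7,8}
(C ∪ B) \ (B ∩ A^c)^c = {9}
|(C ∪ B) \ (B ∩ A^c)^c| = 1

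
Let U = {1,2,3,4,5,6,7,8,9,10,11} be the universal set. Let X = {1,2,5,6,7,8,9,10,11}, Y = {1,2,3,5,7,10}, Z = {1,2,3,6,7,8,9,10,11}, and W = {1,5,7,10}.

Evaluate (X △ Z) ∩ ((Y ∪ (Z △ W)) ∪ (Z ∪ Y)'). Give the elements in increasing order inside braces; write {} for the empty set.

X △ Z = {3,5}
Z △ W = {2,3,5,6,8,9,11}
Y ∪ (Z △ W) = {1,2,3,5,6,7,8,9,10,11}
Z ∪ Y = {1,2,3,5,6,7,8,9,10,11}
(Z ∪ Y)' = {4}
(Y ∪ (Z △ W)) ∪ (Z ∪ Y)' = {1,2,3,4,5,6,7,8,9,10,11}
(X △ Z) ∩ ((Y ∪ (Z △ W)) ∪ (Z ∪ Y)') = {3,5}

{3,5}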